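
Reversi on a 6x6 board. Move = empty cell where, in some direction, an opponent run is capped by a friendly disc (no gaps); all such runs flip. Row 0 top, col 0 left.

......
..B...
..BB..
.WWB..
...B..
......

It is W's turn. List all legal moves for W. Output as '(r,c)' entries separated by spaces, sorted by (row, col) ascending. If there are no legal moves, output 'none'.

(0,1): no bracket -> illegal
(0,2): flips 2 -> legal
(0,3): no bracket -> illegal
(1,1): no bracket -> illegal
(1,3): flips 1 -> legal
(1,4): flips 1 -> legal
(2,1): no bracket -> illegal
(2,4): no bracket -> illegal
(3,4): flips 1 -> legal
(4,2): no bracket -> illegal
(4,4): no bracket -> illegal
(5,2): no bracket -> illegal
(5,3): no bracket -> illegal
(5,4): flips 1 -> legal

Answer: (0,2) (1,3) (1,4) (3,4) (5,4)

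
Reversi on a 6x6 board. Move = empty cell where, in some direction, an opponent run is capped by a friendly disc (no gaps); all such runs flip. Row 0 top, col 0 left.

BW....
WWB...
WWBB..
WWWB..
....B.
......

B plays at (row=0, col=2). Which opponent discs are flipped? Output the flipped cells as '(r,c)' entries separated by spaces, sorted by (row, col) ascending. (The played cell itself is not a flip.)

Dir NW: edge -> no flip
Dir N: edge -> no flip
Dir NE: edge -> no flip
Dir W: opp run (0,1) capped by B -> flip
Dir E: first cell '.' (not opp) -> no flip
Dir SW: opp run (1,1) (2,0), next=edge -> no flip
Dir S: first cell 'B' (not opp) -> no flip
Dir SE: first cell '.' (not opp) -> no flip

Answer: (0,1)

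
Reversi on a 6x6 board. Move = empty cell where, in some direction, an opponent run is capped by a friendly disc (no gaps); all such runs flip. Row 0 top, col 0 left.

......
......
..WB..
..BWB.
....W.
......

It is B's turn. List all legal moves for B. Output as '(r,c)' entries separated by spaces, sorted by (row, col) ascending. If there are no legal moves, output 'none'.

Answer: (1,2) (2,1) (4,3) (5,4)

Derivation:
(1,1): no bracket -> illegal
(1,2): flips 1 -> legal
(1,3): no bracket -> illegal
(2,1): flips 1 -> legal
(2,4): no bracket -> illegal
(3,1): no bracket -> illegal
(3,5): no bracket -> illegal
(4,2): no bracket -> illegal
(4,3): flips 1 -> legal
(4,5): no bracket -> illegal
(5,3): no bracket -> illegal
(5,4): flips 1 -> legal
(5,5): no bracket -> illegal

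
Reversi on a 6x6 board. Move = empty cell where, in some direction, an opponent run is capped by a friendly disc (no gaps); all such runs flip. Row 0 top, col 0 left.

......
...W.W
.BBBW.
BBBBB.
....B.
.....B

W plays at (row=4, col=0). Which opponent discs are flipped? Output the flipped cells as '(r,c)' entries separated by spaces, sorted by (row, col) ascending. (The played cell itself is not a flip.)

Dir NW: edge -> no flip
Dir N: opp run (3,0), next='.' -> no flip
Dir NE: opp run (3,1) (2,2) capped by W -> flip
Dir W: edge -> no flip
Dir E: first cell '.' (not opp) -> no flip
Dir SW: edge -> no flip
Dir S: first cell '.' (not opp) -> no flip
Dir SE: first cell '.' (not opp) -> no flip

Answer: (2,2) (3,1)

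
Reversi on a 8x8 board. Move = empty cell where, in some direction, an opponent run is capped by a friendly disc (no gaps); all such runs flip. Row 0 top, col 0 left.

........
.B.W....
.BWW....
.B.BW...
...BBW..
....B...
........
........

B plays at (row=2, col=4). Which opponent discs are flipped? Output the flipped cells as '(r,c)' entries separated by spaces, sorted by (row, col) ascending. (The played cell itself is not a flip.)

Answer: (2,2) (2,3) (3,4)

Derivation:
Dir NW: opp run (1,3), next='.' -> no flip
Dir N: first cell '.' (not opp) -> no flip
Dir NE: first cell '.' (not opp) -> no flip
Dir W: opp run (2,3) (2,2) capped by B -> flip
Dir E: first cell '.' (not opp) -> no flip
Dir SW: first cell 'B' (not opp) -> no flip
Dir S: opp run (3,4) capped by B -> flip
Dir SE: first cell '.' (not opp) -> no flip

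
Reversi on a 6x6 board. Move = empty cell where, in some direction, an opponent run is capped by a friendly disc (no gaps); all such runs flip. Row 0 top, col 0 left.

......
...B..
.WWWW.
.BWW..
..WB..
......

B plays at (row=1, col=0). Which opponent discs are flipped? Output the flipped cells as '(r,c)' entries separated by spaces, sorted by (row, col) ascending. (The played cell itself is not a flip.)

Dir NW: edge -> no flip
Dir N: first cell '.' (not opp) -> no flip
Dir NE: first cell '.' (not opp) -> no flip
Dir W: edge -> no flip
Dir E: first cell '.' (not opp) -> no flip
Dir SW: edge -> no flip
Dir S: first cell '.' (not opp) -> no flip
Dir SE: opp run (2,1) (3,2) capped by B -> flip

Answer: (2,1) (3,2)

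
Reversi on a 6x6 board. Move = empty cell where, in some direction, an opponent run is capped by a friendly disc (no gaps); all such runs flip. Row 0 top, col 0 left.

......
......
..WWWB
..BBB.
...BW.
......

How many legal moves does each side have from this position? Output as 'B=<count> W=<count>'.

-- B to move --
(1,1): flips 1 -> legal
(1,2): flips 2 -> legal
(1,3): flips 1 -> legal
(1,4): flips 2 -> legal
(1,5): flips 1 -> legal
(2,1): flips 3 -> legal
(3,1): no bracket -> illegal
(3,5): no bracket -> illegal
(4,5): flips 1 -> legal
(5,3): no bracket -> illegal
(5,4): flips 1 -> legal
(5,5): flips 1 -> legal
B mobility = 9
-- W to move --
(1,4): no bracket -> illegal
(1,5): no bracket -> illegal
(2,1): no bracket -> illegal
(3,1): no bracket -> illegal
(3,5): no bracket -> illegal
(4,1): flips 1 -> legal
(4,2): flips 3 -> legal
(4,5): flips 1 -> legal
(5,2): no bracket -> illegal
(5,3): flips 2 -> legal
(5,4): no bracket -> illegal
W mobility = 4

Answer: B=9 W=4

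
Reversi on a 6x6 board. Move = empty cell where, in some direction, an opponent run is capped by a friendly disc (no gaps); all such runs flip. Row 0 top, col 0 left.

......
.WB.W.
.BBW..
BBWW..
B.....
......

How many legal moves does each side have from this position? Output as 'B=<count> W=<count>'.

Answer: B=8 W=6

Derivation:
-- B to move --
(0,0): flips 1 -> legal
(0,1): flips 1 -> legal
(0,2): no bracket -> illegal
(0,3): no bracket -> illegal
(0,4): no bracket -> illegal
(0,5): no bracket -> illegal
(1,0): flips 1 -> legal
(1,3): no bracket -> illegal
(1,5): no bracket -> illegal
(2,0): no bracket -> illegal
(2,4): flips 1 -> legal
(2,5): no bracket -> illegal
(3,4): flips 3 -> legal
(4,1): no bracket -> illegal
(4,2): flips 1 -> legal
(4,3): flips 1 -> legal
(4,4): flips 1 -> legal
B mobility = 8
-- W to move --
(0,1): flips 1 -> legal
(0,2): flips 2 -> legal
(0,3): no bracket -> illegal
(1,0): flips 1 -> legal
(1,3): flips 1 -> legal
(2,0): flips 2 -> legal
(4,1): flips 2 -> legal
(4,2): no bracket -> illegal
(5,0): no bracket -> illegal
(5,1): no bracket -> illegal
W mobility = 6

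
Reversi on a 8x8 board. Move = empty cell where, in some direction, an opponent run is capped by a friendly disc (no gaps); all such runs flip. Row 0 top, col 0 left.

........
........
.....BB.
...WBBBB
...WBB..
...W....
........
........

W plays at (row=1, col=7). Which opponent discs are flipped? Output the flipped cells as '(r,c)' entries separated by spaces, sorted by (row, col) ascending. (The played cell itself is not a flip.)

Answer: (2,6) (3,5) (4,4)

Derivation:
Dir NW: first cell '.' (not opp) -> no flip
Dir N: first cell '.' (not opp) -> no flip
Dir NE: edge -> no flip
Dir W: first cell '.' (not opp) -> no flip
Dir E: edge -> no flip
Dir SW: opp run (2,6) (3,5) (4,4) capped by W -> flip
Dir S: first cell '.' (not opp) -> no flip
Dir SE: edge -> no flip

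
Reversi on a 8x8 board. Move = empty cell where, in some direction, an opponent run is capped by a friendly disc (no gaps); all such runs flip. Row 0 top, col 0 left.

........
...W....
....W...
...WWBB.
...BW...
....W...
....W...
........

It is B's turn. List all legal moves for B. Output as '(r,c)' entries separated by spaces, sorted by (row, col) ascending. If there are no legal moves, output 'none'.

Answer: (0,2) (2,3) (2,5) (3,2) (4,5) (5,3) (6,5)

Derivation:
(0,2): flips 2 -> legal
(0,3): no bracket -> illegal
(0,4): no bracket -> illegal
(1,2): no bracket -> illegal
(1,4): no bracket -> illegal
(1,5): no bracket -> illegal
(2,2): no bracket -> illegal
(2,3): flips 1 -> legal
(2,5): flips 1 -> legal
(3,2): flips 2 -> legal
(4,2): no bracket -> illegal
(4,5): flips 1 -> legal
(5,3): flips 1 -> legal
(5,5): no bracket -> illegal
(6,3): no bracket -> illegal
(6,5): flips 1 -> legal
(7,3): no bracket -> illegal
(7,4): no bracket -> illegal
(7,5): no bracket -> illegal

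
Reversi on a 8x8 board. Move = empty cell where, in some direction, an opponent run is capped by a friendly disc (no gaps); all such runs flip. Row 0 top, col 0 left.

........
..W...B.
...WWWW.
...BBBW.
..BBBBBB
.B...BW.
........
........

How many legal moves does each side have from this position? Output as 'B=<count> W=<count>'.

Answer: B=11 W=9

Derivation:
-- B to move --
(0,1): flips 2 -> legal
(0,2): no bracket -> illegal
(0,3): no bracket -> illegal
(1,1): no bracket -> illegal
(1,3): flips 2 -> legal
(1,4): flips 3 -> legal
(1,5): flips 2 -> legal
(1,7): flips 1 -> legal
(2,1): no bracket -> illegal
(2,2): no bracket -> illegal
(2,7): flips 1 -> legal
(3,2): no bracket -> illegal
(3,7): flips 1 -> legal
(5,7): flips 1 -> legal
(6,5): flips 1 -> legal
(6,6): flips 1 -> legal
(6,7): flips 1 -> legal
B mobility = 11
-- W to move --
(0,5): no bracket -> illegal
(0,6): flips 1 -> legal
(0,7): flips 1 -> legal
(1,5): no bracket -> illegal
(1,7): no bracket -> illegal
(2,2): no bracket -> illegal
(2,7): no bracket -> illegal
(3,1): no bracket -> illegal
(3,2): flips 3 -> legal
(3,7): no bracket -> illegal
(4,0): no bracket -> illegal
(4,1): no bracket -> illegal
(5,0): no bracket -> illegal
(5,2): flips 2 -> legal
(5,3): flips 4 -> legal
(5,4): flips 4 -> legal
(5,7): flips 2 -> legal
(6,0): flips 3 -> legal
(6,1): no bracket -> illegal
(6,2): no bracket -> illegal
(6,4): no bracket -> illegal
(6,5): flips 3 -> legal
(6,6): no bracket -> illegal
W mobility = 9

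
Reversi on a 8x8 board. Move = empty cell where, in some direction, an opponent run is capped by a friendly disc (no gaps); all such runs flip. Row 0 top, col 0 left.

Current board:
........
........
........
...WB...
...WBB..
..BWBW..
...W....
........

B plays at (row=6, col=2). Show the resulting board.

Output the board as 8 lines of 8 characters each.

Place B at (6,2); scan 8 dirs for brackets.
Dir NW: first cell '.' (not opp) -> no flip
Dir N: first cell 'B' (not opp) -> no flip
Dir NE: opp run (5,3) capped by B -> flip
Dir W: first cell '.' (not opp) -> no flip
Dir E: opp run (6,3), next='.' -> no flip
Dir SW: first cell '.' (not opp) -> no flip
Dir S: first cell '.' (not opp) -> no flip
Dir SE: first cell '.' (not opp) -> no flip
All flips: (5,3)

Answer: ........
........
........
...WB...
...WBB..
..BBBW..
..BW....
........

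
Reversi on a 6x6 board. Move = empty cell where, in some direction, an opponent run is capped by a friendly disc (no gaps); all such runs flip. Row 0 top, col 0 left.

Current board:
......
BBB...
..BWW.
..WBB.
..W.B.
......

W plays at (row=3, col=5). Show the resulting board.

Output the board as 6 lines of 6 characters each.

Place W at (3,5); scan 8 dirs for brackets.
Dir NW: first cell 'W' (not opp) -> no flip
Dir N: first cell '.' (not opp) -> no flip
Dir NE: edge -> no flip
Dir W: opp run (3,4) (3,3) capped by W -> flip
Dir E: edge -> no flip
Dir SW: opp run (4,4), next='.' -> no flip
Dir S: first cell '.' (not opp) -> no flip
Dir SE: edge -> no flip
All flips: (3,3) (3,4)

Answer: ......
BBB...
..BWW.
..WWWW
..W.B.
......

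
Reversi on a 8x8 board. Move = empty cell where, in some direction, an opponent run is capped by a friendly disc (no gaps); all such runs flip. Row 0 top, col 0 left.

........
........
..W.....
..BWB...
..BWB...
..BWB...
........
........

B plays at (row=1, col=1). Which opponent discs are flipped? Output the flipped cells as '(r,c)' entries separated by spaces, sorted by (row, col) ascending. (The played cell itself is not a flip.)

Answer: (2,2) (3,3)

Derivation:
Dir NW: first cell '.' (not opp) -> no flip
Dir N: first cell '.' (not opp) -> no flip
Dir NE: first cell '.' (not opp) -> no flip
Dir W: first cell '.' (not opp) -> no flip
Dir E: first cell '.' (not opp) -> no flip
Dir SW: first cell '.' (not opp) -> no flip
Dir S: first cell '.' (not opp) -> no flip
Dir SE: opp run (2,2) (3,3) capped by B -> flip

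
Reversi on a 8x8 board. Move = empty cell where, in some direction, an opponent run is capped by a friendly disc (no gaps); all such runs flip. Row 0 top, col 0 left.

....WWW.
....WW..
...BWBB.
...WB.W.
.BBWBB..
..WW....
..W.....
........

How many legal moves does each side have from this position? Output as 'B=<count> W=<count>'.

Answer: B=11 W=14

Derivation:
-- B to move --
(0,3): flips 1 -> legal
(0,7): no bracket -> illegal
(1,3): no bracket -> illegal
(1,6): no bracket -> illegal
(1,7): no bracket -> illegal
(2,2): flips 1 -> legal
(2,7): flips 1 -> legal
(3,2): flips 1 -> legal
(3,5): no bracket -> illegal
(3,7): no bracket -> illegal
(4,6): flips 1 -> legal
(4,7): flips 1 -> legal
(5,1): no bracket -> illegal
(5,4): no bracket -> illegal
(6,1): flips 2 -> legal
(6,3): flips 4 -> legal
(6,4): flips 1 -> legal
(7,1): flips 2 -> legal
(7,2): flips 2 -> legal
(7,3): no bracket -> illegal
B mobility = 11
-- W to move --
(1,2): no bracket -> illegal
(1,3): flips 1 -> legal
(1,6): flips 3 -> legal
(1,7): no bracket -> illegal
(2,2): flips 1 -> legal
(2,7): flips 2 -> legal
(3,0): flips 1 -> legal
(3,1): flips 1 -> legal
(3,2): flips 2 -> legal
(3,5): flips 3 -> legal
(3,7): flips 1 -> legal
(4,0): flips 2 -> legal
(4,6): flips 2 -> legal
(5,0): no bracket -> illegal
(5,1): flips 1 -> legal
(5,4): flips 3 -> legal
(5,5): flips 1 -> legal
(5,6): no bracket -> illegal
W mobility = 14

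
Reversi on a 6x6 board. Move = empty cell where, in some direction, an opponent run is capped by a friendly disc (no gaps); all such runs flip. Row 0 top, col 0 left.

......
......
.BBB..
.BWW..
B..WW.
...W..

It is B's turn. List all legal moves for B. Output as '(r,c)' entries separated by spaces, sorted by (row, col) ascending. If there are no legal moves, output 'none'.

Answer: (3,4) (4,1) (4,2) (5,4) (5,5)

Derivation:
(2,4): no bracket -> illegal
(3,4): flips 2 -> legal
(3,5): no bracket -> illegal
(4,1): flips 1 -> legal
(4,2): flips 1 -> legal
(4,5): no bracket -> illegal
(5,2): no bracket -> illegal
(5,4): flips 2 -> legal
(5,5): flips 2 -> legal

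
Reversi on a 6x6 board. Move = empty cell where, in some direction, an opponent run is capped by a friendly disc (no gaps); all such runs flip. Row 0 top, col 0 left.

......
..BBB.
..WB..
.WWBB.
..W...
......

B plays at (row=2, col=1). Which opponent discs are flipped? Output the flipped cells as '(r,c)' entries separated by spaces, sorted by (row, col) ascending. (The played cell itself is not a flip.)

Dir NW: first cell '.' (not opp) -> no flip
Dir N: first cell '.' (not opp) -> no flip
Dir NE: first cell 'B' (not opp) -> no flip
Dir W: first cell '.' (not opp) -> no flip
Dir E: opp run (2,2) capped by B -> flip
Dir SW: first cell '.' (not opp) -> no flip
Dir S: opp run (3,1), next='.' -> no flip
Dir SE: opp run (3,2), next='.' -> no flip

Answer: (2,2)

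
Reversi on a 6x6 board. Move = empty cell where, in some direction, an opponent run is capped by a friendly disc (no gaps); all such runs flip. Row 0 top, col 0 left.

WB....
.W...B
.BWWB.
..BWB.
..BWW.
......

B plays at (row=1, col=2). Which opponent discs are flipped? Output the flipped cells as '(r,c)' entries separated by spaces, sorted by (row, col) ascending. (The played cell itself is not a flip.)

Dir NW: first cell 'B' (not opp) -> no flip
Dir N: first cell '.' (not opp) -> no flip
Dir NE: first cell '.' (not opp) -> no flip
Dir W: opp run (1,1), next='.' -> no flip
Dir E: first cell '.' (not opp) -> no flip
Dir SW: first cell 'B' (not opp) -> no flip
Dir S: opp run (2,2) capped by B -> flip
Dir SE: opp run (2,3) capped by B -> flip

Answer: (2,2) (2,3)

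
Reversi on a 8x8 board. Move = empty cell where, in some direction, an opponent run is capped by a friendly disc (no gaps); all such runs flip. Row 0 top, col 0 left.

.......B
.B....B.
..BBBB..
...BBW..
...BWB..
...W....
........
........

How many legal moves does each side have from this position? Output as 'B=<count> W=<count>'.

-- B to move --
(2,6): no bracket -> illegal
(3,6): flips 1 -> legal
(4,2): no bracket -> illegal
(4,6): flips 1 -> legal
(5,2): no bracket -> illegal
(5,4): flips 1 -> legal
(5,5): flips 1 -> legal
(6,2): no bracket -> illegal
(6,3): flips 1 -> legal
(6,4): no bracket -> illegal
B mobility = 5
-- W to move --
(0,0): flips 3 -> legal
(0,1): no bracket -> illegal
(0,2): no bracket -> illegal
(0,5): no bracket -> illegal
(0,6): no bracket -> illegal
(1,0): no bracket -> illegal
(1,2): no bracket -> illegal
(1,3): flips 4 -> legal
(1,4): flips 2 -> legal
(1,5): flips 1 -> legal
(1,7): no bracket -> illegal
(2,0): no bracket -> illegal
(2,1): no bracket -> illegal
(2,6): no bracket -> illegal
(2,7): no bracket -> illegal
(3,1): no bracket -> illegal
(3,2): flips 2 -> legal
(3,6): no bracket -> illegal
(4,2): flips 1 -> legal
(4,6): flips 1 -> legal
(5,2): no bracket -> illegal
(5,4): no bracket -> illegal
(5,5): flips 1 -> legal
(5,6): no bracket -> illegal
W mobility = 8

Answer: B=5 W=8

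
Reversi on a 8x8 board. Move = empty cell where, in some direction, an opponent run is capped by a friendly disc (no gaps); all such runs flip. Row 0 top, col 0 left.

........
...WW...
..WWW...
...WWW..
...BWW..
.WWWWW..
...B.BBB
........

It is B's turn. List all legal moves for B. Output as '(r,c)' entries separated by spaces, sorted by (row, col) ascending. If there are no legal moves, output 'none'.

(0,2): no bracket -> illegal
(0,3): flips 3 -> legal
(0,4): no bracket -> illegal
(0,5): no bracket -> illegal
(1,1): flips 4 -> legal
(1,2): no bracket -> illegal
(1,5): no bracket -> illegal
(2,1): no bracket -> illegal
(2,5): flips 4 -> legal
(2,6): no bracket -> illegal
(3,1): no bracket -> illegal
(3,2): no bracket -> illegal
(3,6): flips 2 -> legal
(4,0): no bracket -> illegal
(4,1): flips 1 -> legal
(4,2): no bracket -> illegal
(4,6): flips 2 -> legal
(5,0): no bracket -> illegal
(5,6): no bracket -> illegal
(6,0): no bracket -> illegal
(6,1): flips 1 -> legal
(6,2): no bracket -> illegal
(6,4): no bracket -> illegal

Answer: (0,3) (1,1) (2,5) (3,6) (4,1) (4,6) (6,1)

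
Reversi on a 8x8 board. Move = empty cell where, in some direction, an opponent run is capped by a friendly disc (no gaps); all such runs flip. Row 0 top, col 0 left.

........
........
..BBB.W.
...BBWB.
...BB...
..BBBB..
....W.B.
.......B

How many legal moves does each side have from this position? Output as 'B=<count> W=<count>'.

-- B to move --
(1,5): no bracket -> illegal
(1,6): flips 1 -> legal
(1,7): flips 2 -> legal
(2,5): no bracket -> illegal
(2,7): no bracket -> illegal
(3,7): no bracket -> illegal
(4,5): no bracket -> illegal
(4,6): flips 1 -> legal
(6,3): no bracket -> illegal
(6,5): no bracket -> illegal
(7,3): flips 1 -> legal
(7,4): flips 1 -> legal
(7,5): flips 1 -> legal
B mobility = 6
-- W to move --
(1,1): no bracket -> illegal
(1,2): no bracket -> illegal
(1,3): flips 1 -> legal
(1,4): flips 4 -> legal
(1,5): no bracket -> illegal
(2,1): no bracket -> illegal
(2,5): no bracket -> illegal
(2,7): no bracket -> illegal
(3,1): no bracket -> illegal
(3,2): flips 2 -> legal
(3,7): flips 1 -> legal
(4,1): no bracket -> illegal
(4,2): flips 1 -> legal
(4,5): no bracket -> illegal
(4,6): flips 2 -> legal
(4,7): no bracket -> illegal
(5,1): no bracket -> illegal
(5,6): no bracket -> illegal
(5,7): no bracket -> illegal
(6,1): no bracket -> illegal
(6,2): flips 2 -> legal
(6,3): no bracket -> illegal
(6,5): no bracket -> illegal
(6,7): no bracket -> illegal
(7,5): no bracket -> illegal
(7,6): no bracket -> illegal
W mobility = 7

Answer: B=6 W=7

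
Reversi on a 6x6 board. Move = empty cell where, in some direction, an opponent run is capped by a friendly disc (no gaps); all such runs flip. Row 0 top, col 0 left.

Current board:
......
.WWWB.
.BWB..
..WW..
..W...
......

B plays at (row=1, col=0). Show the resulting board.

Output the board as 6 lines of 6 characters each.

Place B at (1,0); scan 8 dirs for brackets.
Dir NW: edge -> no flip
Dir N: first cell '.' (not opp) -> no flip
Dir NE: first cell '.' (not opp) -> no flip
Dir W: edge -> no flip
Dir E: opp run (1,1) (1,2) (1,3) capped by B -> flip
Dir SW: edge -> no flip
Dir S: first cell '.' (not opp) -> no flip
Dir SE: first cell 'B' (not opp) -> no flip
All flips: (1,1) (1,2) (1,3)

Answer: ......
BBBBB.
.BWB..
..WW..
..W...
......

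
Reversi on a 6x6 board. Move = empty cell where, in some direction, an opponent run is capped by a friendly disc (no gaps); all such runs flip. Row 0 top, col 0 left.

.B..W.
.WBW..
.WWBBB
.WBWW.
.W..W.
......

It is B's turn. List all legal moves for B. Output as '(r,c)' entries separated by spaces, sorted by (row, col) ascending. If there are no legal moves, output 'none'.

Answer: (0,2) (0,3) (1,0) (1,4) (2,0) (3,0) (3,5) (4,2) (4,3) (4,5) (5,0) (5,1) (5,4)

Derivation:
(0,0): no bracket -> illegal
(0,2): flips 1 -> legal
(0,3): flips 1 -> legal
(0,5): no bracket -> illegal
(1,0): flips 2 -> legal
(1,4): flips 1 -> legal
(1,5): no bracket -> illegal
(2,0): flips 2 -> legal
(3,0): flips 2 -> legal
(3,5): flips 2 -> legal
(4,0): no bracket -> illegal
(4,2): flips 1 -> legal
(4,3): flips 2 -> legal
(4,5): flips 1 -> legal
(5,0): flips 1 -> legal
(5,1): flips 4 -> legal
(5,2): no bracket -> illegal
(5,3): no bracket -> illegal
(5,4): flips 2 -> legal
(5,5): no bracket -> illegal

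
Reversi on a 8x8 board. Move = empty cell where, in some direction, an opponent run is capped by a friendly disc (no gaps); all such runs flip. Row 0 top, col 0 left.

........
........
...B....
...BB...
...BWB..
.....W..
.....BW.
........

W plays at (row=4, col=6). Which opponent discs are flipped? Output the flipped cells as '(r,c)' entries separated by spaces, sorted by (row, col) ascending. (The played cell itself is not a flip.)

Dir NW: first cell '.' (not opp) -> no flip
Dir N: first cell '.' (not opp) -> no flip
Dir NE: first cell '.' (not opp) -> no flip
Dir W: opp run (4,5) capped by W -> flip
Dir E: first cell '.' (not opp) -> no flip
Dir SW: first cell 'W' (not opp) -> no flip
Dir S: first cell '.' (not opp) -> no flip
Dir SE: first cell '.' (not opp) -> no flip

Answer: (4,5)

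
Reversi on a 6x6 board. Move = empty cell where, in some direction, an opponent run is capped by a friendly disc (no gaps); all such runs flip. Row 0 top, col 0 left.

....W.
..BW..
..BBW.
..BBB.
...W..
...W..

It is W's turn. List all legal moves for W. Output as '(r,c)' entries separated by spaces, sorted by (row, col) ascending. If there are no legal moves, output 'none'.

Answer: (1,1) (2,1) (2,5) (3,1) (4,2) (4,4)

Derivation:
(0,1): no bracket -> illegal
(0,2): no bracket -> illegal
(0,3): no bracket -> illegal
(1,1): flips 1 -> legal
(1,4): no bracket -> illegal
(2,1): flips 3 -> legal
(2,5): flips 1 -> legal
(3,1): flips 1 -> legal
(3,5): no bracket -> illegal
(4,1): no bracket -> illegal
(4,2): flips 1 -> legal
(4,4): flips 1 -> legal
(4,5): no bracket -> illegal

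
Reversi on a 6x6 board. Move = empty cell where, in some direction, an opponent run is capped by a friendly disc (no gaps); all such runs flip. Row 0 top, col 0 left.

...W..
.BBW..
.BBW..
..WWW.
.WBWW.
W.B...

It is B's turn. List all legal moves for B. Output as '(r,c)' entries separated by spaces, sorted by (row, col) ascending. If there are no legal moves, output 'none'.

(0,2): no bracket -> illegal
(0,4): flips 1 -> legal
(1,4): flips 1 -> legal
(2,4): flips 2 -> legal
(2,5): flips 2 -> legal
(3,0): flips 1 -> legal
(3,1): no bracket -> illegal
(3,5): no bracket -> illegal
(4,0): flips 1 -> legal
(4,5): flips 4 -> legal
(5,1): no bracket -> illegal
(5,3): no bracket -> illegal
(5,4): flips 2 -> legal
(5,5): flips 2 -> legal

Answer: (0,4) (1,4) (2,4) (2,5) (3,0) (4,0) (4,5) (5,4) (5,5)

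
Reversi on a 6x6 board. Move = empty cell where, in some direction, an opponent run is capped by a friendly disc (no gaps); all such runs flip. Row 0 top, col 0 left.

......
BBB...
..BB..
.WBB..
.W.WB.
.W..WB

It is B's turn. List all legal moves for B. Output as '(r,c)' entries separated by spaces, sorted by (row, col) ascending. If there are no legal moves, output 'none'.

Answer: (3,0) (4,0) (4,2) (5,0) (5,3)

Derivation:
(2,0): no bracket -> illegal
(2,1): no bracket -> illegal
(3,0): flips 1 -> legal
(3,4): no bracket -> illegal
(4,0): flips 1 -> legal
(4,2): flips 1 -> legal
(4,5): no bracket -> illegal
(5,0): flips 1 -> legal
(5,2): no bracket -> illegal
(5,3): flips 2 -> legal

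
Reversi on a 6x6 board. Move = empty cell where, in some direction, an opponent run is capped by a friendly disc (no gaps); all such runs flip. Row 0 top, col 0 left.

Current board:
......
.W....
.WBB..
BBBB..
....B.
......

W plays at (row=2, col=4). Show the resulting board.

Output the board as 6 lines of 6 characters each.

Place W at (2,4); scan 8 dirs for brackets.
Dir NW: first cell '.' (not opp) -> no flip
Dir N: first cell '.' (not opp) -> no flip
Dir NE: first cell '.' (not opp) -> no flip
Dir W: opp run (2,3) (2,2) capped by W -> flip
Dir E: first cell '.' (not opp) -> no flip
Dir SW: opp run (3,3), next='.' -> no flip
Dir S: first cell '.' (not opp) -> no flip
Dir SE: first cell '.' (not opp) -> no flip
All flips: (2,2) (2,3)

Answer: ......
.W....
.WWWW.
BBBB..
....B.
......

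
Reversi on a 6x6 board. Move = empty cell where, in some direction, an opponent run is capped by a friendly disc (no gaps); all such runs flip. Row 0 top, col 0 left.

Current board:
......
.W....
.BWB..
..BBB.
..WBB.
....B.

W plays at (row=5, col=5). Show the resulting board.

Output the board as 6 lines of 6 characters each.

Answer: ......
.W....
.BWB..
..BWB.
..WBW.
....BW

Derivation:
Place W at (5,5); scan 8 dirs for brackets.
Dir NW: opp run (4,4) (3,3) capped by W -> flip
Dir N: first cell '.' (not opp) -> no flip
Dir NE: edge -> no flip
Dir W: opp run (5,4), next='.' -> no flip
Dir E: edge -> no flip
Dir SW: edge -> no flip
Dir S: edge -> no flip
Dir SE: edge -> no flip
All flips: (3,3) (4,4)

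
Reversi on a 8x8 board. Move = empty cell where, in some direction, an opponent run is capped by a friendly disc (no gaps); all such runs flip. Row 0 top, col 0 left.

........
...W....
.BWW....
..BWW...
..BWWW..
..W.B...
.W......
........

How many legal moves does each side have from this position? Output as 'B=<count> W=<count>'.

Answer: B=7 W=8

Derivation:
-- B to move --
(0,2): no bracket -> illegal
(0,3): no bracket -> illegal
(0,4): no bracket -> illegal
(1,1): no bracket -> illegal
(1,2): flips 1 -> legal
(1,4): flips 1 -> legal
(2,4): flips 5 -> legal
(2,5): no bracket -> illegal
(3,1): no bracket -> illegal
(3,5): flips 2 -> legal
(3,6): flips 1 -> legal
(4,1): no bracket -> illegal
(4,6): flips 3 -> legal
(5,0): no bracket -> illegal
(5,1): no bracket -> illegal
(5,3): no bracket -> illegal
(5,5): no bracket -> illegal
(5,6): no bracket -> illegal
(6,0): no bracket -> illegal
(6,2): flips 1 -> legal
(6,3): no bracket -> illegal
(7,0): no bracket -> illegal
(7,1): no bracket -> illegal
(7,2): no bracket -> illegal
B mobility = 7
-- W to move --
(1,0): flips 2 -> legal
(1,1): no bracket -> illegal
(1,2): no bracket -> illegal
(2,0): flips 1 -> legal
(3,0): no bracket -> illegal
(3,1): flips 1 -> legal
(4,1): flips 2 -> legal
(5,1): flips 1 -> legal
(5,3): no bracket -> illegal
(5,5): no bracket -> illegal
(6,3): flips 1 -> legal
(6,4): flips 1 -> legal
(6,5): flips 1 -> legal
W mobility = 8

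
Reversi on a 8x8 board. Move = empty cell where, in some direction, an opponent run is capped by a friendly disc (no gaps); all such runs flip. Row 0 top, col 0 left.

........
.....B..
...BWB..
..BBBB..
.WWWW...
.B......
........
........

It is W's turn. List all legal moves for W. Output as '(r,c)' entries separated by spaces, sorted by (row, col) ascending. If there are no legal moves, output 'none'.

Answer: (0,6) (1,3) (1,4) (1,6) (2,1) (2,2) (2,6) (4,6) (6,0) (6,1)

Derivation:
(0,4): no bracket -> illegal
(0,5): no bracket -> illegal
(0,6): flips 1 -> legal
(1,2): no bracket -> illegal
(1,3): flips 2 -> legal
(1,4): flips 2 -> legal
(1,6): flips 2 -> legal
(2,1): flips 1 -> legal
(2,2): flips 3 -> legal
(2,6): flips 2 -> legal
(3,1): no bracket -> illegal
(3,6): no bracket -> illegal
(4,0): no bracket -> illegal
(4,5): no bracket -> illegal
(4,6): flips 1 -> legal
(5,0): no bracket -> illegal
(5,2): no bracket -> illegal
(6,0): flips 1 -> legal
(6,1): flips 1 -> legal
(6,2): no bracket -> illegal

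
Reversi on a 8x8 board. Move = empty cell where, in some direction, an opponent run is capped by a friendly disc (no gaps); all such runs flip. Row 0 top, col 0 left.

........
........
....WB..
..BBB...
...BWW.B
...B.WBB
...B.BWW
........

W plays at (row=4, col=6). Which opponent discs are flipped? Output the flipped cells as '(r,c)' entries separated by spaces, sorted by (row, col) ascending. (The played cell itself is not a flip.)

Answer: (5,6)

Derivation:
Dir NW: first cell '.' (not opp) -> no flip
Dir N: first cell '.' (not opp) -> no flip
Dir NE: first cell '.' (not opp) -> no flip
Dir W: first cell 'W' (not opp) -> no flip
Dir E: opp run (4,7), next=edge -> no flip
Dir SW: first cell 'W' (not opp) -> no flip
Dir S: opp run (5,6) capped by W -> flip
Dir SE: opp run (5,7), next=edge -> no flip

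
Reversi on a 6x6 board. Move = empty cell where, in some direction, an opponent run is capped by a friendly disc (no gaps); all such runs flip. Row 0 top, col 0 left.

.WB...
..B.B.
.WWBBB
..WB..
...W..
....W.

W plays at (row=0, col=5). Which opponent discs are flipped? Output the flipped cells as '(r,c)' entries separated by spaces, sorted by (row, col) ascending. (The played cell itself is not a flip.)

Dir NW: edge -> no flip
Dir N: edge -> no flip
Dir NE: edge -> no flip
Dir W: first cell '.' (not opp) -> no flip
Dir E: edge -> no flip
Dir SW: opp run (1,4) (2,3) capped by W -> flip
Dir S: first cell '.' (not opp) -> no flip
Dir SE: edge -> no flip

Answer: (1,4) (2,3)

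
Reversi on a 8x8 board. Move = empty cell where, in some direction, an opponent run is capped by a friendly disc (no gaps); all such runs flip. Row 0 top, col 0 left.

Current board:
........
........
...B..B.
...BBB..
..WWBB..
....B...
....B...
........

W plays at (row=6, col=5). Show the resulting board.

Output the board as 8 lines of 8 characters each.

Place W at (6,5); scan 8 dirs for brackets.
Dir NW: opp run (5,4) capped by W -> flip
Dir N: first cell '.' (not opp) -> no flip
Dir NE: first cell '.' (not opp) -> no flip
Dir W: opp run (6,4), next='.' -> no flip
Dir E: first cell '.' (not opp) -> no flip
Dir SW: first cell '.' (not opp) -> no flip
Dir S: first cell '.' (not opp) -> no flip
Dir SE: first cell '.' (not opp) -> no flip
All flips: (5,4)

Answer: ........
........
...B..B.
...BBB..
..WWBB..
....W...
....BW..
........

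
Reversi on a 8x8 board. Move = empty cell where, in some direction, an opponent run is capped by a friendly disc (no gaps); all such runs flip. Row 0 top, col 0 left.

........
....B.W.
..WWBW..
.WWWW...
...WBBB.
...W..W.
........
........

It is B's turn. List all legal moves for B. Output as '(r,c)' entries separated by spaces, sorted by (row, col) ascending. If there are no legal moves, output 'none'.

Answer: (1,1) (1,2) (2,1) (2,6) (3,6) (4,1) (4,2) (6,2) (6,6) (6,7)

Derivation:
(0,5): no bracket -> illegal
(0,6): no bracket -> illegal
(0,7): no bracket -> illegal
(1,1): flips 2 -> legal
(1,2): flips 2 -> legal
(1,3): no bracket -> illegal
(1,5): no bracket -> illegal
(1,7): no bracket -> illegal
(2,0): no bracket -> illegal
(2,1): flips 2 -> legal
(2,6): flips 1 -> legal
(2,7): no bracket -> illegal
(3,0): no bracket -> illegal
(3,5): no bracket -> illegal
(3,6): flips 1 -> legal
(4,0): no bracket -> illegal
(4,1): flips 2 -> legal
(4,2): flips 2 -> legal
(4,7): no bracket -> illegal
(5,2): no bracket -> illegal
(5,4): no bracket -> illegal
(5,5): no bracket -> illegal
(5,7): no bracket -> illegal
(6,2): flips 1 -> legal
(6,3): no bracket -> illegal
(6,4): no bracket -> illegal
(6,5): no bracket -> illegal
(6,6): flips 1 -> legal
(6,7): flips 1 -> legal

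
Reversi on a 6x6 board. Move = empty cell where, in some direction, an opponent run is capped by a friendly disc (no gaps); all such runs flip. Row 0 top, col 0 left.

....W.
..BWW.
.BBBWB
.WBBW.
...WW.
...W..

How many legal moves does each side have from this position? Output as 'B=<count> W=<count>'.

Answer: B=11 W=6

Derivation:
-- B to move --
(0,2): no bracket -> illegal
(0,3): flips 2 -> legal
(0,5): flips 1 -> legal
(1,5): flips 3 -> legal
(2,0): no bracket -> illegal
(3,0): flips 1 -> legal
(3,5): flips 1 -> legal
(4,0): flips 1 -> legal
(4,1): flips 1 -> legal
(4,2): no bracket -> illegal
(4,5): flips 1 -> legal
(5,2): flips 2 -> legal
(5,4): flips 1 -> legal
(5,5): flips 1 -> legal
B mobility = 11
-- W to move --
(0,1): flips 2 -> legal
(0,2): no bracket -> illegal
(0,3): no bracket -> illegal
(1,0): flips 2 -> legal
(1,1): flips 4 -> legal
(1,5): no bracket -> illegal
(2,0): flips 3 -> legal
(3,0): no bracket -> illegal
(3,5): no bracket -> illegal
(4,1): flips 2 -> legal
(4,2): flips 1 -> legal
W mobility = 6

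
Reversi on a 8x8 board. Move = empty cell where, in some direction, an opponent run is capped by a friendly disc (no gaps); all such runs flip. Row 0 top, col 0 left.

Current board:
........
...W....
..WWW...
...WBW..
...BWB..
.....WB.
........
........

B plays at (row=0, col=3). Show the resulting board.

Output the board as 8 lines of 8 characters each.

Answer: ...B....
...B....
..WBW...
...BBW..
...BWB..
.....WB.
........
........

Derivation:
Place B at (0,3); scan 8 dirs for brackets.
Dir NW: edge -> no flip
Dir N: edge -> no flip
Dir NE: edge -> no flip
Dir W: first cell '.' (not opp) -> no flip
Dir E: first cell '.' (not opp) -> no flip
Dir SW: first cell '.' (not opp) -> no flip
Dir S: opp run (1,3) (2,3) (3,3) capped by B -> flip
Dir SE: first cell '.' (not opp) -> no flip
All flips: (1,3) (2,3) (3,3)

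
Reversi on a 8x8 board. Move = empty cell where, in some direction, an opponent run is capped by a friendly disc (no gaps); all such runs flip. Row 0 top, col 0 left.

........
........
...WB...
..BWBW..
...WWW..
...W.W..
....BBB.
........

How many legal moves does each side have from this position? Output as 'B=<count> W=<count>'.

Answer: B=10 W=10

Derivation:
-- B to move --
(1,2): flips 1 -> legal
(1,3): no bracket -> illegal
(1,4): flips 1 -> legal
(2,2): flips 4 -> legal
(2,5): flips 3 -> legal
(2,6): no bracket -> illegal
(3,6): flips 1 -> legal
(4,2): flips 2 -> legal
(4,6): flips 2 -> legal
(5,2): flips 1 -> legal
(5,4): flips 2 -> legal
(5,6): flips 1 -> legal
(6,2): no bracket -> illegal
(6,3): no bracket -> illegal
B mobility = 10
-- W to move --
(1,3): flips 1 -> legal
(1,4): flips 2 -> legal
(1,5): flips 1 -> legal
(2,1): flips 1 -> legal
(2,2): no bracket -> illegal
(2,5): flips 2 -> legal
(3,1): flips 1 -> legal
(4,1): flips 1 -> legal
(4,2): no bracket -> illegal
(5,4): no bracket -> illegal
(5,6): no bracket -> illegal
(5,7): no bracket -> illegal
(6,3): no bracket -> illegal
(6,7): no bracket -> illegal
(7,3): flips 1 -> legal
(7,4): no bracket -> illegal
(7,5): flips 2 -> legal
(7,6): no bracket -> illegal
(7,7): flips 1 -> legal
W mobility = 10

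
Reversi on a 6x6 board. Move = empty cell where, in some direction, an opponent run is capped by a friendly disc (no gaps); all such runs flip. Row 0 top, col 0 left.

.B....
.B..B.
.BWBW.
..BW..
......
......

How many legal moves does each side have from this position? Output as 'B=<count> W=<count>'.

-- B to move --
(1,2): flips 1 -> legal
(1,3): no bracket -> illegal
(1,5): no bracket -> illegal
(2,5): flips 1 -> legal
(3,1): no bracket -> illegal
(3,4): flips 2 -> legal
(3,5): no bracket -> illegal
(4,2): no bracket -> illegal
(4,3): flips 1 -> legal
(4,4): flips 2 -> legal
B mobility = 5
-- W to move --
(0,0): flips 1 -> legal
(0,2): no bracket -> illegal
(0,3): no bracket -> illegal
(0,4): flips 1 -> legal
(0,5): no bracket -> illegal
(1,0): no bracket -> illegal
(1,2): no bracket -> illegal
(1,3): flips 1 -> legal
(1,5): no bracket -> illegal
(2,0): flips 1 -> legal
(2,5): no bracket -> illegal
(3,0): no bracket -> illegal
(3,1): flips 1 -> legal
(3,4): no bracket -> illegal
(4,1): no bracket -> illegal
(4,2): flips 1 -> legal
(4,3): no bracket -> illegal
W mobility = 6

Answer: B=5 W=6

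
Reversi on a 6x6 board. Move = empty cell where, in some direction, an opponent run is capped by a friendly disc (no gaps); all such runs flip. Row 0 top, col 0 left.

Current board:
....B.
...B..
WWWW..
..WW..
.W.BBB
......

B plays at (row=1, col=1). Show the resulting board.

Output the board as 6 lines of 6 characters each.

Place B at (1,1); scan 8 dirs for brackets.
Dir NW: first cell '.' (not opp) -> no flip
Dir N: first cell '.' (not opp) -> no flip
Dir NE: first cell '.' (not opp) -> no flip
Dir W: first cell '.' (not opp) -> no flip
Dir E: first cell '.' (not opp) -> no flip
Dir SW: opp run (2,0), next=edge -> no flip
Dir S: opp run (2,1), next='.' -> no flip
Dir SE: opp run (2,2) (3,3) capped by B -> flip
All flips: (2,2) (3,3)

Answer: ....B.
.B.B..
WWBW..
..WB..
.W.BBB
......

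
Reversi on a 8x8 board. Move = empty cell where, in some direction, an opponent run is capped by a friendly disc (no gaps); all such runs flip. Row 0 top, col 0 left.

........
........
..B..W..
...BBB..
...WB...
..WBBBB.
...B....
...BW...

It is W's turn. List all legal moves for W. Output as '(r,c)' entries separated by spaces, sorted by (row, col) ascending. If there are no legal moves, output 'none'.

Answer: (2,3) (4,5) (5,7) (6,5) (7,2)

Derivation:
(1,1): no bracket -> illegal
(1,2): no bracket -> illegal
(1,3): no bracket -> illegal
(2,1): no bracket -> illegal
(2,3): flips 1 -> legal
(2,4): no bracket -> illegal
(2,6): no bracket -> illegal
(3,1): no bracket -> illegal
(3,2): no bracket -> illegal
(3,6): no bracket -> illegal
(4,2): no bracket -> illegal
(4,5): flips 2 -> legal
(4,6): no bracket -> illegal
(4,7): no bracket -> illegal
(5,7): flips 4 -> legal
(6,2): no bracket -> illegal
(6,4): no bracket -> illegal
(6,5): flips 1 -> legal
(6,6): no bracket -> illegal
(6,7): no bracket -> illegal
(7,2): flips 1 -> legal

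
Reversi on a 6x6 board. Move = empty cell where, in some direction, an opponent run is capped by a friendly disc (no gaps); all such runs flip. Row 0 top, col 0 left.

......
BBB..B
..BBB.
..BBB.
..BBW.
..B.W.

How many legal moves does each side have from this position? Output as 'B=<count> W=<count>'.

Answer: B=2 W=4

Derivation:
-- B to move --
(3,5): no bracket -> illegal
(4,5): flips 1 -> legal
(5,3): no bracket -> illegal
(5,5): flips 1 -> legal
B mobility = 2
-- W to move --
(0,0): flips 3 -> legal
(0,1): no bracket -> illegal
(0,2): no bracket -> illegal
(0,3): no bracket -> illegal
(0,4): no bracket -> illegal
(0,5): no bracket -> illegal
(1,3): no bracket -> illegal
(1,4): flips 2 -> legal
(2,0): no bracket -> illegal
(2,1): flips 2 -> legal
(2,5): no bracket -> illegal
(3,1): no bracket -> illegal
(3,5): no bracket -> illegal
(4,1): flips 2 -> legal
(4,5): no bracket -> illegal
(5,1): no bracket -> illegal
(5,3): no bracket -> illegal
W mobility = 4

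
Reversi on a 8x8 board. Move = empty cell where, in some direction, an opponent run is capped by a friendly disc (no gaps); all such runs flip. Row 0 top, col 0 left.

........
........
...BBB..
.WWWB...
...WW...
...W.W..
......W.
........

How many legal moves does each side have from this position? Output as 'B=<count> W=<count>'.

-- B to move --
(2,0): no bracket -> illegal
(2,1): no bracket -> illegal
(2,2): no bracket -> illegal
(3,0): flips 3 -> legal
(3,5): no bracket -> illegal
(4,0): no bracket -> illegal
(4,1): flips 1 -> legal
(4,2): flips 1 -> legal
(4,5): no bracket -> illegal
(4,6): no bracket -> illegal
(5,2): flips 1 -> legal
(5,4): flips 1 -> legal
(5,6): no bracket -> illegal
(5,7): no bracket -> illegal
(6,2): no bracket -> illegal
(6,3): flips 3 -> legal
(6,4): no bracket -> illegal
(6,5): no bracket -> illegal
(6,7): no bracket -> illegal
(7,5): no bracket -> illegal
(7,6): no bracket -> illegal
(7,7): no bracket -> illegal
B mobility = 6
-- W to move --
(1,2): no bracket -> illegal
(1,3): flips 1 -> legal
(1,4): flips 3 -> legal
(1,5): flips 1 -> legal
(1,6): flips 2 -> legal
(2,2): no bracket -> illegal
(2,6): no bracket -> illegal
(3,5): flips 1 -> legal
(3,6): no bracket -> illegal
(4,5): no bracket -> illegal
W mobility = 5

Answer: B=6 W=5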